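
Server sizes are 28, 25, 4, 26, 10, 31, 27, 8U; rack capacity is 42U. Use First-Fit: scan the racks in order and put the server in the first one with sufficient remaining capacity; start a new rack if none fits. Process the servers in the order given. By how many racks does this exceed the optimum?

First-Fit: [28,4,10] [25,8] [26] [31] [27] → 5 racks.
5 servers exceed 21U (half the capacity), and no two of those can share a rack, so at least 5 racks are needed.
So 5 is already optimal.

0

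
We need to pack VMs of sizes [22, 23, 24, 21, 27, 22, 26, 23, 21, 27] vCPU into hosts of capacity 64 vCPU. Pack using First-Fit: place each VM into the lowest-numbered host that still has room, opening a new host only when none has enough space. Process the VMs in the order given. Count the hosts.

host 1: place 22 vCPU, 42 vCPU left
host 1: place 23 vCPU, 19 vCPU left
host 2: place 24 vCPU, 40 vCPU left
host 2: place 21 vCPU, 19 vCPU left
host 3: place 27 vCPU, 37 vCPU left
host 3: place 22 vCPU, 15 vCPU left
host 4: place 26 vCPU, 38 vCPU left
host 4: place 23 vCPU, 15 vCPU left
host 5: place 21 vCPU, 43 vCPU left
host 5: place 27 vCPU, 16 vCPU left
Final hosts: [22,23] [24,21] [27,22] [26,23] [21,27].

5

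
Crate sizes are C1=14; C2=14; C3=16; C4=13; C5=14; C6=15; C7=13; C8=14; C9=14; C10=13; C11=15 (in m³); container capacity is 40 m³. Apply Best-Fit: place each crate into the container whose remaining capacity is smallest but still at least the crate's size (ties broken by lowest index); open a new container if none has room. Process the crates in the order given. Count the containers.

5 containers

container 1: place C1 (14 m³), 26 m³ left
container 1: place C2 (14 m³), 12 m³ left
container 2: place C3 (16 m³), 24 m³ left
container 2: place C4 (13 m³), 11 m³ left
container 3: place C5 (14 m³), 26 m³ left
container 3: place C6 (15 m³), 11 m³ left
container 4: place C7 (13 m³), 27 m³ left
container 4: place C8 (14 m³), 13 m³ left
container 5: place C9 (14 m³), 26 m³ left
container 4: place C10 (13 m³), 0 m³ left
container 5: place C11 (15 m³), 11 m³ left
Final containers: [14,14] [16,13] [14,15] [13,14,13] [14,15].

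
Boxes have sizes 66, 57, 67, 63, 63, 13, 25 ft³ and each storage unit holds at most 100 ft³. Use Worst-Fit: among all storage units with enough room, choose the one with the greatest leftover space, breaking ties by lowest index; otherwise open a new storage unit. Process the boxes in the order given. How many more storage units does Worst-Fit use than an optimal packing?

0

Worst-Fit: [66] [57,13] [67] [63,25] [63] → 5 storage units.
5 boxes exceed 50 ft³ (half the capacity), and no two of those can share a storage unit, so at least 5 storage units are needed.
So 5 is already optimal.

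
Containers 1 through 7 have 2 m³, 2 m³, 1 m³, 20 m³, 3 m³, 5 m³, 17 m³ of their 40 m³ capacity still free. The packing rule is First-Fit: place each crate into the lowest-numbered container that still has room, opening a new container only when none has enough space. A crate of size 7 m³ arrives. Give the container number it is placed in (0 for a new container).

Containers with room: container 4 (20 m³), container 7 (17 m³).
The first with room is container 4.

4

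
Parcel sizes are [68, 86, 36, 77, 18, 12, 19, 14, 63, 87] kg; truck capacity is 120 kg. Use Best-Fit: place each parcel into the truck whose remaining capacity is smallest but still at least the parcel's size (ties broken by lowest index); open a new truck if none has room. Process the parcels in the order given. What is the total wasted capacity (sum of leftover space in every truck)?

120

Put 68 kg in truck 1; 52 kg remain.
Put 86 kg in truck 2; 34 kg remain.
Put 36 kg in truck 1; 16 kg remain.
Put 77 kg in truck 3; 43 kg remain.
Put 18 kg in truck 2; 16 kg remain.
Put 12 kg in truck 1; 4 kg remain.
Put 19 kg in truck 3; 24 kg remain.
Put 14 kg in truck 2; 2 kg remain.
Put 63 kg in truck 4; 57 kg remain.
Put 87 kg in truck 5; 33 kg remain.
5 trucks × 120 kg = 600 kg; used 480 kg; unused 120 kg.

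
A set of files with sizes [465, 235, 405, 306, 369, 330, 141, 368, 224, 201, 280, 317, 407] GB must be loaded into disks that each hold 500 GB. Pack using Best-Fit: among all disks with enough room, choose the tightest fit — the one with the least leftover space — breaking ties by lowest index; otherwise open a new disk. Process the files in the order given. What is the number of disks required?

10 disks

disk 1: place 465 GB, 35 GB left
disk 2: place 235 GB, 265 GB left
disk 3: place 405 GB, 95 GB left
disk 4: place 306 GB, 194 GB left
disk 5: place 369 GB, 131 GB left
disk 6: place 330 GB, 170 GB left
disk 6: place 141 GB, 29 GB left
disk 7: place 368 GB, 132 GB left
disk 2: place 224 GB, 41 GB left
disk 8: place 201 GB, 299 GB left
disk 8: place 280 GB, 19 GB left
disk 9: place 317 GB, 183 GB left
disk 10: place 407 GB, 93 GB left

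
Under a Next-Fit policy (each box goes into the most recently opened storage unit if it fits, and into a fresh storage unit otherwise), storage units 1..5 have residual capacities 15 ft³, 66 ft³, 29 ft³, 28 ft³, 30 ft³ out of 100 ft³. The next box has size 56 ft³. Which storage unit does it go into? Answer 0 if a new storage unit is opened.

0

Next-Fit only looks at storage unit 5, which has 30 ft³ free.
56 ft³ does not fit, so a new storage unit is opened.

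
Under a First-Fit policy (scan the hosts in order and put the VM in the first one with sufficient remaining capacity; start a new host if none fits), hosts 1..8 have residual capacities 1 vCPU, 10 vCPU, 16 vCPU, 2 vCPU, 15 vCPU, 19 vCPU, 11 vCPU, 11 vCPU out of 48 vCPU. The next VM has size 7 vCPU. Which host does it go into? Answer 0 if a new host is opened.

2

Hosts with room: host 2 (10 vCPU), host 3 (16 vCPU), host 5 (15 vCPU), host 6 (19 vCPU), host 7 (11 vCPU), host 8 (11 vCPU).
The first with room is host 2.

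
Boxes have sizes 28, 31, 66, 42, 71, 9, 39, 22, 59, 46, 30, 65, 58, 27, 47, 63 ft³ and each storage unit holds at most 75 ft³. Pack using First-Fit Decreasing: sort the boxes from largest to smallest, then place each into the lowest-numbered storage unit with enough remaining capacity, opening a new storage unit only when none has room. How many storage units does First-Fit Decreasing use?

11

Sorted descending: 71, 66, 65, 63, 59, 58, 47, 46, 42, 39, 31, 30, 28, 27, 22, 9.
Put 71 ft³ in storage unit 1; 4 ft³ remain.
Put 66 ft³ in storage unit 2; 9 ft³ remain.
Put 65 ft³ in storage unit 3; 10 ft³ remain.
Put 63 ft³ in storage unit 4; 12 ft³ remain.
Put 59 ft³ in storage unit 5; 16 ft³ remain.
Put 58 ft³ in storage unit 6; 17 ft³ remain.
Put 47 ft³ in storage unit 7; 28 ft³ remain.
Put 46 ft³ in storage unit 8; 29 ft³ remain.
Put 42 ft³ in storage unit 9; 33 ft³ remain.
Put 39 ft³ in storage unit 10; 36 ft³ remain.
Put 31 ft³ in storage unit 9; 2 ft³ remain.
Put 30 ft³ in storage unit 10; 6 ft³ remain.
Put 28 ft³ in storage unit 7; 0 ft³ remain.
Put 27 ft³ in storage unit 8; 2 ft³ remain.
Put 22 ft³ in storage unit 11; 53 ft³ remain.
Put 9 ft³ in storage unit 2; 0 ft³ remain.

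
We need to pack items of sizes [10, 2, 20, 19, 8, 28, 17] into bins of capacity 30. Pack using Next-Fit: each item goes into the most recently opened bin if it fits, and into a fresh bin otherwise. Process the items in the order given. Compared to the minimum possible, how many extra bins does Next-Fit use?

1

Next-Fit: [10,2] [20] [19,8] [28] [17] → 5 bins.
Total size 104; any packing needs at least ⌈104/30⌉ = 4 bins.
An optimal packing achieves that bound: [28,2] [20,10] [19,8] [17] → 4 bins.
Excess: 5 − 4 = 1.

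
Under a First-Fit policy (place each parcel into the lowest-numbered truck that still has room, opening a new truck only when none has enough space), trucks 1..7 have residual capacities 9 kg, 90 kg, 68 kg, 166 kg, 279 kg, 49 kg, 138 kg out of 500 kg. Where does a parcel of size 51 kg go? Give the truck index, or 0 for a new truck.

2

Trucks with room: truck 2 (90 kg), truck 3 (68 kg), truck 4 (166 kg), truck 5 (279 kg), truck 7 (138 kg).
The first with room is truck 2.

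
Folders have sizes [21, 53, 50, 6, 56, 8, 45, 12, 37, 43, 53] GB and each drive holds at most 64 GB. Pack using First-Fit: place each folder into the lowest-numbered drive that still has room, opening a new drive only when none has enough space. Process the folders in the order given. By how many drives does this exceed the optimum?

1

First-Fit: [21,6,8,12] [53] [50] [56] [45] [37] [43] [53] → 8 drives.
7 folders exceed 32 GB (half the capacity), and no two of those can share a drive, so at least 7 drives are needed.
An optimal packing achieves that bound: [56,8] [53,6] [53] [50,12] [45] [43,21] [37] → 7 drives.
Excess: 8 − 7 = 1.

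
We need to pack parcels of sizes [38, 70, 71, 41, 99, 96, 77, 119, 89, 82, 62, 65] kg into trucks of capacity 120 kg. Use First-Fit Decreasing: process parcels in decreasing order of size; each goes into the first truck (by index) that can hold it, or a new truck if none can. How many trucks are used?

10 trucks

Sorted descending: 119, 99, 96, 89, 82, 77, 71, 70, 65, 62, 41, 38.
119 kg → truck 1 (remaining 1 kg)
99 kg → truck 2 (remaining 21 kg)
96 kg → truck 3 (remaining 24 kg)
89 kg → truck 4 (remaining 31 kg)
82 kg → truck 5 (remaining 38 kg)
77 kg → truck 6 (remaining 43 kg)
71 kg → truck 7 (remaining 49 kg)
70 kg → truck 8 (remaining 50 kg)
65 kg → truck 9 (remaining 55 kg)
62 kg → truck 10 (remaining 58 kg)
41 kg → truck 6 (remaining 2 kg)
38 kg → truck 5 (remaining 0 kg)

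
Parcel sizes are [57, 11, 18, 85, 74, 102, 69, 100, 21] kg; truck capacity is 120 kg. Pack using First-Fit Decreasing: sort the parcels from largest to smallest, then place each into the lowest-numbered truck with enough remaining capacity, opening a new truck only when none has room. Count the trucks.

Sorted descending: 102, 100, 85, 74, 69, 57, 21, 18, 11.
102 kg → truck 1 (remaining 18 kg)
100 kg → truck 2 (remaining 20 kg)
85 kg → truck 3 (remaining 35 kg)
74 kg → truck 4 (remaining 46 kg)
69 kg → truck 5 (remaining 51 kg)
57 kg → truck 6 (remaining 63 kg)
21 kg → truck 3 (remaining 14 kg)
18 kg → truck 1 (remaining 0 kg)
11 kg → truck 2 (remaining 9 kg)

6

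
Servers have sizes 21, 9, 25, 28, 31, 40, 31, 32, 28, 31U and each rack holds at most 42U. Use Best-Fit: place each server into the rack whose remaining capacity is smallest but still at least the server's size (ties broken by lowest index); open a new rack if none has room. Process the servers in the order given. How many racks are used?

9

Put 21U in rack 1; 21U remain.
Put 9U in rack 1; 12U remain.
Put 25U in rack 2; 17U remain.
Put 28U in rack 3; 14U remain.
Put 31U in rack 4; 11U remain.
Put 40U in rack 5; 2U remain.
Put 31U in rack 6; 11U remain.
Put 32U in rack 7; 10U remain.
Put 28U in rack 8; 14U remain.
Put 31U in rack 9; 11U remain.
Final racks: [21,9] [25] [28] [31] [40] [31] [32] [28] [31].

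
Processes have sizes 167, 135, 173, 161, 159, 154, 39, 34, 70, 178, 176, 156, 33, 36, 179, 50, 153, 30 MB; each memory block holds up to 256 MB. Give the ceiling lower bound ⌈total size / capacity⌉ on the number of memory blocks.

Total size = 167 + 135 + 173 + 161 + 159 + 154 + 39 + 34 + 70 + 178 + 176 + 156 + 33 + 36 + 179 + 50 + 153 + 30 = 2083 MB.
⌈2083 / 256⌉ = 9.

9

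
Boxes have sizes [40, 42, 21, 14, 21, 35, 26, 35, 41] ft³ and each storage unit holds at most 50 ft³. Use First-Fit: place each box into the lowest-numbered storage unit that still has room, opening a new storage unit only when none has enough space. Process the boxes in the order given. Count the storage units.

Put 40 ft³ in storage unit 1; 10 ft³ remain.
Put 42 ft³ in storage unit 2; 8 ft³ remain.
Put 21 ft³ in storage unit 3; 29 ft³ remain.
Put 14 ft³ in storage unit 3; 15 ft³ remain.
Put 21 ft³ in storage unit 4; 29 ft³ remain.
Put 35 ft³ in storage unit 5; 15 ft³ remain.
Put 26 ft³ in storage unit 4; 3 ft³ remain.
Put 35 ft³ in storage unit 6; 15 ft³ remain.
Put 41 ft³ in storage unit 7; 9 ft³ remain.

7 storage units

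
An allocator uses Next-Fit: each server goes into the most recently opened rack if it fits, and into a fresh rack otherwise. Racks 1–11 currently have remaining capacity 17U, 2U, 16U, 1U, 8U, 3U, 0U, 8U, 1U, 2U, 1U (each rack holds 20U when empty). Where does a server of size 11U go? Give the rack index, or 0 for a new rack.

0

Next-Fit only looks at rack 11, which has 1U free.
11U does not fit, so a new rack is opened.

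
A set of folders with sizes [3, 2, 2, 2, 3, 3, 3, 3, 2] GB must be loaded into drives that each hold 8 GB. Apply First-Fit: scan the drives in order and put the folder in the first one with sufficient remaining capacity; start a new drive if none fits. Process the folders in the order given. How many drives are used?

3

3 GB → drive 1 (remaining 5 GB)
2 GB → drive 1 (remaining 3 GB)
2 GB → drive 1 (remaining 1 GB)
2 GB → drive 2 (remaining 6 GB)
3 GB → drive 2 (remaining 3 GB)
3 GB → drive 2 (remaining 0 GB)
3 GB → drive 3 (remaining 5 GB)
3 GB → drive 3 (remaining 2 GB)
2 GB → drive 3 (remaining 0 GB)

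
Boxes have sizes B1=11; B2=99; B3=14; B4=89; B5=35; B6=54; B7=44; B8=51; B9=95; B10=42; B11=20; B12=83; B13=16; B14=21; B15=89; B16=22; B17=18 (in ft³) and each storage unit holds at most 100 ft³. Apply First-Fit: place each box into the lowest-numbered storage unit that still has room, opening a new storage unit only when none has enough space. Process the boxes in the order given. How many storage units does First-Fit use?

9

B1 (11 ft³) → storage unit 1 (remaining 89 ft³)
B2 (99 ft³) → storage unit 2 (remaining 1 ft³)
B3 (14 ft³) → storage unit 1 (remaining 75 ft³)
B4 (89 ft³) → storage unit 3 (remaining 11 ft³)
B5 (35 ft³) → storage unit 1 (remaining 40 ft³)
B6 (54 ft³) → storage unit 4 (remaining 46 ft³)
B7 (44 ft³) → storage unit 4 (remaining 2 ft³)
B8 (51 ft³) → storage unit 5 (remaining 49 ft³)
B9 (95 ft³) → storage unit 6 (remaining 5 ft³)
B10 (42 ft³) → storage unit 5 (remaining 7 ft³)
B11 (20 ft³) → storage unit 1 (remaining 20 ft³)
B12 (83 ft³) → storage unit 7 (remaining 17 ft³)
B13 (16 ft³) → storage unit 1 (remaining 4 ft³)
B14 (21 ft³) → storage unit 8 (remaining 79 ft³)
B15 (89 ft³) → storage unit 9 (remaining 11 ft³)
B16 (22 ft³) → storage unit 8 (remaining 57 ft³)
B17 (18 ft³) → storage unit 8 (remaining 39 ft³)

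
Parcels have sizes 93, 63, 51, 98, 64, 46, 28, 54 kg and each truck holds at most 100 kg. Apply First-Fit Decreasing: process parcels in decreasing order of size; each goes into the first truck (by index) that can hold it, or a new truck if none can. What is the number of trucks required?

Sorted descending: 98, 93, 64, 63, 54, 51, 46, 28.
98 kg → truck 1 (remaining 2 kg)
93 kg → truck 2 (remaining 7 kg)
64 kg → truck 3 (remaining 36 kg)
63 kg → truck 4 (remaining 37 kg)
54 kg → truck 5 (remaining 46 kg)
51 kg → truck 6 (remaining 49 kg)
46 kg → truck 5 (remaining 0 kg)
28 kg → truck 3 (remaining 8 kg)
Final trucks: [98] [93] [64,28] [63] [54,46] [51].

6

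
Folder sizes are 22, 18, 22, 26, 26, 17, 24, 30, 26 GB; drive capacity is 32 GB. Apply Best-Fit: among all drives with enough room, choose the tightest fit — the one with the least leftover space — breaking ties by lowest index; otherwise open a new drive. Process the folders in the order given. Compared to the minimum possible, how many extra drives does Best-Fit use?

Best-Fit: [22] [18] [22] [26] [26] [17] [24] [30] [26] → 9 drives.
9 folders exceed 16 GB (half the capacity), and no two of those can share a drive, so at least 9 drives are needed.
So 9 is already optimal.

0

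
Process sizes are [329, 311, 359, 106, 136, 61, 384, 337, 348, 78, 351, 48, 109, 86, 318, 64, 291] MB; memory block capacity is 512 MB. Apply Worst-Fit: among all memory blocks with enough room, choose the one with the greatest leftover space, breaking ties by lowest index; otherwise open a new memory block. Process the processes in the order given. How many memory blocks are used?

9 memory blocks

329 MB → memory block 1 (remaining 183 MB)
311 MB → memory block 2 (remaining 201 MB)
359 MB → memory block 3 (remaining 153 MB)
106 MB → memory block 2 (remaining 95 MB)
136 MB → memory block 1 (remaining 47 MB)
61 MB → memory block 3 (remaining 92 MB)
384 MB → memory block 4 (remaining 128 MB)
337 MB → memory block 5 (remaining 175 MB)
348 MB → memory block 6 (remaining 164 MB)
78 MB → memory block 5 (remaining 97 MB)
351 MB → memory block 7 (remaining 161 MB)
48 MB → memory block 6 (remaining 116 MB)
109 MB → memory block 7 (remaining 52 MB)
86 MB → memory block 4 (remaining 42 MB)
318 MB → memory block 8 (remaining 194 MB)
64 MB → memory block 8 (remaining 130 MB)
291 MB → memory block 9 (remaining 221 MB)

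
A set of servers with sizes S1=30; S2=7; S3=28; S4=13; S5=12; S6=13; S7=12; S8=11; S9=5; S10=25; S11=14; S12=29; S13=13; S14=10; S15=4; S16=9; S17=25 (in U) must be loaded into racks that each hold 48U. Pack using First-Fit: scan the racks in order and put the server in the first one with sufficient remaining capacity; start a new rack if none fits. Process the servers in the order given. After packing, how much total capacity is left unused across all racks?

S1 (30U) → rack 1 (remaining 18U)
S2 (7U) → rack 1 (remaining 11U)
S3 (28U) → rack 2 (remaining 20U)
S4 (13U) → rack 2 (remaining 7U)
S5 (12U) → rack 3 (remaining 36U)
S6 (13U) → rack 3 (remaining 23U)
S7 (12U) → rack 3 (remaining 11U)
S8 (11U) → rack 1 (remaining 0U)
S9 (5U) → rack 2 (remaining 2U)
S10 (25U) → rack 4 (remaining 23U)
S11 (14U) → rack 4 (remaining 9U)
S12 (29U) → rack 5 (remaining 19U)
S13 (13U) → rack 5 (remaining 6U)
S14 (10U) → rack 3 (remaining 1U)
S15 (4U) → rack 4 (remaining 5U)
S16 (9U) → rack 6 (remaining 39U)
S17 (25U) → rack 6 (remaining 14U)
6 racks × 48U = 288U; used 260U; unused 28U.

28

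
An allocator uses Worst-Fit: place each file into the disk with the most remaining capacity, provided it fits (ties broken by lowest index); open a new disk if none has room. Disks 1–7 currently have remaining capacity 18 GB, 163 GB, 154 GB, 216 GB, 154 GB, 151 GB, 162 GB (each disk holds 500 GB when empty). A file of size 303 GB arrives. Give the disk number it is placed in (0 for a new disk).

0

No disk has ≥ 303 GB free, so a new disk is opened.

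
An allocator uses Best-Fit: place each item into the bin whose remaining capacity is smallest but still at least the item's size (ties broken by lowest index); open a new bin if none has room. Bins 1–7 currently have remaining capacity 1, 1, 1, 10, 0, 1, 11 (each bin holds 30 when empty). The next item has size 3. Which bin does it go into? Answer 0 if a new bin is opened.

4

Bins with room: bin 4 (10), bin 7 (11).
Tightest fit is bin 4 with 10 free.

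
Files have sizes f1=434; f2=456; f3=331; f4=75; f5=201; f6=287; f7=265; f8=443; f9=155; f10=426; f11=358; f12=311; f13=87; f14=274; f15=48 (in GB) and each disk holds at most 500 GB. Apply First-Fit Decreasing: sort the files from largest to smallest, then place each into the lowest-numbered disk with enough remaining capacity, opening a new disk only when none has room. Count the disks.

10 disks

Sorted descending: 456, 443, 434, 426, 358, 331, 311, 287, 274, 265, 201, 155, 87, 75, 48.
456 GB → disk 1 (remaining 44 GB)
443 GB → disk 2 (remaining 57 GB)
434 GB → disk 3 (remaining 66 GB)
426 GB → disk 4 (remaining 74 GB)
358 GB → disk 5 (remaining 142 GB)
331 GB → disk 6 (remaining 169 GB)
311 GB → disk 7 (remaining 189 GB)
287 GB → disk 8 (remaining 213 GB)
274 GB → disk 9 (remaining 226 GB)
265 GB → disk 10 (remaining 235 GB)
201 GB → disk 8 (remaining 12 GB)
155 GB → disk 6 (remaining 14 GB)
87 GB → disk 5 (remaining 55 GB)
75 GB → disk 7 (remaining 114 GB)
48 GB → disk 2 (remaining 9 GB)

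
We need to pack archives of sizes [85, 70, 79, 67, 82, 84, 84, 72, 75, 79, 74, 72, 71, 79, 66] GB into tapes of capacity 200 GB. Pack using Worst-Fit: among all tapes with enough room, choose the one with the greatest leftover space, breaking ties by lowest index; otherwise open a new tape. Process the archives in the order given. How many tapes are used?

Put 85 GB in tape 1; 115 GB remain.
Put 70 GB in tape 1; 45 GB remain.
Put 79 GB in tape 2; 121 GB remain.
Put 67 GB in tape 2; 54 GB remain.
Put 82 GB in tape 3; 118 GB remain.
Put 84 GB in tape 3; 34 GB remain.
Put 84 GB in tape 4; 116 GB remain.
Put 72 GB in tape 4; 44 GB remain.
Put 75 GB in tape 5; 125 GB remain.
Put 79 GB in tape 5; 46 GB remain.
Put 74 GB in tape 6; 126 GB remain.
Put 72 GB in tape 6; 54 GB remain.
Put 71 GB in tape 7; 129 GB remain.
Put 79 GB in tape 7; 50 GB remain.
Put 66 GB in tape 8; 134 GB remain.
Final tapes: [85,70] [79,67] [82,84] [84,72] [75,79] [74,72] [71,79] [66].

8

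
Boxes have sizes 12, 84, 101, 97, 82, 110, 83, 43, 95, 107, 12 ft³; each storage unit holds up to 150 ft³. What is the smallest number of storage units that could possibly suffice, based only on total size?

6

Total size = 12 + 84 + 101 + 97 + 82 + 110 + 83 + 43 + 95 + 107 + 12 = 826 ft³.
⌈826 / 150⌉ = 6.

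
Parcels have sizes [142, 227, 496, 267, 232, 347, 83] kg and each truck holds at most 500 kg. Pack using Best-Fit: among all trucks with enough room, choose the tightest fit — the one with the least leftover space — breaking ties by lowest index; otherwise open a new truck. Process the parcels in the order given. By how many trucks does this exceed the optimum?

Best-Fit: [142,227,83] [496] [267,232] [347] → 4 trucks.
Total size 1794 kg; any packing needs at least ⌈1794/500⌉ = 4 trucks.
So 4 is already optimal.

0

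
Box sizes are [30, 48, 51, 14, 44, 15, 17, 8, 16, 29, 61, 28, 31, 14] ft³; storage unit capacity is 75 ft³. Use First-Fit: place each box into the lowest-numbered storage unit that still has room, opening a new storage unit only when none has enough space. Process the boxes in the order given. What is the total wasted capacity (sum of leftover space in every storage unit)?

44

30 ft³ → storage unit 1 (remaining 45 ft³)
48 ft³ → storage unit 2 (remaining 27 ft³)
51 ft³ → storage unit 3 (remaining 24 ft³)
14 ft³ → storage unit 1 (remaining 31 ft³)
44 ft³ → storage unit 4 (remaining 31 ft³)
15 ft³ → storage unit 1 (remaining 16 ft³)
17 ft³ → storage unit 2 (remaining 10 ft³)
8 ft³ → storage unit 1 (remaining 8 ft³)
16 ft³ → storage unit 3 (remaining 8 ft³)
29 ft³ → storage unit 4 (remaining 2 ft³)
61 ft³ → storage unit 5 (remaining 14 ft³)
28 ft³ → storage unit 6 (remaining 47 ft³)
31 ft³ → storage unit 6 (remaining 16 ft³)
14 ft³ → storage unit 5 (remaining 0 ft³)
6 storage units × 75 ft³ = 450 ft³; used 406 ft³; unused 44 ft³.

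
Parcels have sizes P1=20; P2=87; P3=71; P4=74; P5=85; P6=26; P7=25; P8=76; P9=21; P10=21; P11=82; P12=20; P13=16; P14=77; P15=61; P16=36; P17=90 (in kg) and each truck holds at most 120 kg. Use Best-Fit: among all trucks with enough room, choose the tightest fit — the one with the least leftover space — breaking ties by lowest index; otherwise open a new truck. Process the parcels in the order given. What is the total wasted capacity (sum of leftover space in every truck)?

P1 (20 kg) → truck 1 (remaining 100 kg)
P2 (87 kg) → truck 1 (remaining 13 kg)
P3 (71 kg) → truck 2 (remaining 49 kg)
P4 (74 kg) → truck 3 (remaining 46 kg)
P5 (85 kg) → truck 4 (remaining 35 kg)
P6 (26 kg) → truck 4 (remaining 9 kg)
P7 (25 kg) → truck 3 (remaining 21 kg)
P8 (76 kg) → truck 5 (remaining 44 kg)
P9 (21 kg) → truck 3 (remaining 0 kg)
P10 (21 kg) → truck 5 (remaining 23 kg)
P11 (82 kg) → truck 6 (remaining 38 kg)
P12 (20 kg) → truck 5 (remaining 3 kg)
P13 (16 kg) → truck 6 (remaining 22 kg)
P14 (77 kg) → truck 7 (remaining 43 kg)
P15 (61 kg) → truck 8 (remaining 59 kg)
P16 (36 kg) → truck 7 (remaining 7 kg)
P17 (90 kg) → truck 9 (remaining 30 kg)
9 trucks × 120 kg = 1080 kg; used 888 kg; unused 192 kg.

192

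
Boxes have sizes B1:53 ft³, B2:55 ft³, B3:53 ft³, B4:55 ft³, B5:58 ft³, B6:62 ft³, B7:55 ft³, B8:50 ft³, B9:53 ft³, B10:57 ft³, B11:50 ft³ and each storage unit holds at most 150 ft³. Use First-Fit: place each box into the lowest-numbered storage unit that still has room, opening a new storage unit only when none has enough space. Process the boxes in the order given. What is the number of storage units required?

storage unit 1: place B1 (53 ft³), 97 ft³ left
storage unit 1: place B2 (55 ft³), 42 ft³ left
storage unit 2: place B3 (53 ft³), 97 ft³ left
storage unit 2: place B4 (55 ft³), 42 ft³ left
storage unit 3: place B5 (58 ft³), 92 ft³ left
storage unit 3: place B6 (62 ft³), 30 ft³ left
storage unit 4: place B7 (55 ft³), 95 ft³ left
storage unit 4: place B8 (50 ft³), 45 ft³ left
storage unit 5: place B9 (53 ft³), 97 ft³ left
storage unit 5: place B10 (57 ft³), 40 ft³ left
storage unit 6: place B11 (50 ft³), 100 ft³ left

6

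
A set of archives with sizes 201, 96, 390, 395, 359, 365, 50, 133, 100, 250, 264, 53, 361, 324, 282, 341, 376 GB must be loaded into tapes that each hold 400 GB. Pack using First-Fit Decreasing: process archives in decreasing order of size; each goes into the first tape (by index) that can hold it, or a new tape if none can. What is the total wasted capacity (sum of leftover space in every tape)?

460

Sorted descending: 395, 390, 376, 365, 361, 359, 341, 324, 282, 264, 250, 201, 133, 100, 96, 53, 50.
tape 1: place 395 GB, 5 GB left
tape 2: place 390 GB, 10 GB left
tape 3: place 376 GB, 24 GB left
tape 4: place 365 GB, 35 GB left
tape 5: place 361 GB, 39 GB left
tape 6: place 359 GB, 41 GB left
tape 7: place 341 GB, 59 GB left
tape 8: place 324 GB, 76 GB left
tape 9: place 282 GB, 118 GB left
tape 10: place 264 GB, 136 GB left
tape 11: place 250 GB, 150 GB left
tape 12: place 201 GB, 199 GB left
tape 10: place 133 GB, 3 GB left
tape 9: place 100 GB, 18 GB left
tape 11: place 96 GB, 54 GB left
tape 7: place 53 GB, 6 GB left
tape 8: place 50 GB, 26 GB left
12 tapes × 400 GB = 4800 GB; used 4340 GB; unused 460 GB.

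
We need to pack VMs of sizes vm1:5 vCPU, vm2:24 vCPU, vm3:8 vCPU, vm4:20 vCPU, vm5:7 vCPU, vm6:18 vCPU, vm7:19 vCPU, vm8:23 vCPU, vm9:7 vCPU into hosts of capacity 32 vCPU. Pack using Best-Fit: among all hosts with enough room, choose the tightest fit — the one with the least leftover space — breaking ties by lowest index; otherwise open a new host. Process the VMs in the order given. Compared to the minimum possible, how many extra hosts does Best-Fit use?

Best-Fit: [5,24] [8,20] [7,18,7] [19] [23] → 5 hosts.
Total size 131 vCPU; any packing needs at least ⌈131/32⌉ = 5 hosts.
So 5 is already optimal.

0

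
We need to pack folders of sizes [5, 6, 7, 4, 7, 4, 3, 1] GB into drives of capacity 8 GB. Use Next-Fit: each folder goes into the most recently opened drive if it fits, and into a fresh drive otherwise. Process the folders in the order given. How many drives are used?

Put 5 GB in drive 1; 3 GB remain.
Put 6 GB in drive 2; 2 GB remain.
Put 7 GB in drive 3; 1 GB remain.
Put 4 GB in drive 4; 4 GB remain.
Put 7 GB in drive 5; 1 GB remain.
Put 4 GB in drive 6; 4 GB remain.
Put 3 GB in drive 6; 1 GB remain.
Put 1 GB in drive 6; 0 GB remain.
Final drives: [5] [6] [7] [4] [7] [4,3,1].

6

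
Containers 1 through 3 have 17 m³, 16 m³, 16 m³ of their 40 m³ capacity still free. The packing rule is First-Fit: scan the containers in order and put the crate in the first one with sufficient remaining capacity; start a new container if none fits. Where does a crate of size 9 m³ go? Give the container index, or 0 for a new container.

1

Containers with room: container 1 (17 m³), container 2 (16 m³), container 3 (16 m³).
The first with room is container 1.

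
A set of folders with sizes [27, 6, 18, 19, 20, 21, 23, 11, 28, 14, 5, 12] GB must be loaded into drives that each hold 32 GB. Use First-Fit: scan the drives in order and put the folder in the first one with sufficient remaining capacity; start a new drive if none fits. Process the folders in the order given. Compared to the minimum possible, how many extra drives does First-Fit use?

1

First-Fit: [27,5] [6,18] [19,11] [20,12] [21] [23] [28] [14] → 8 drives.
Total size 204 GB; any packing needs at least ⌈204/32⌉ = 7 drives.
An optimal packing achieves that bound: [28] [27,5] [23,6] [21,11] [20,12] [19] [18,14] → 7 drives.
Excess: 8 − 7 = 1.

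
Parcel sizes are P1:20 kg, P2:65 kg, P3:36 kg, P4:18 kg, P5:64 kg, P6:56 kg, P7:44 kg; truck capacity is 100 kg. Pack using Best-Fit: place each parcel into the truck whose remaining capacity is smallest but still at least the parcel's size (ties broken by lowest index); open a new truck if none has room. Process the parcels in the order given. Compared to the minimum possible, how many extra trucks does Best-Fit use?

Best-Fit: [20,65] [36,18] [64] [56,44] → 4 trucks.
Total size 303 kg; any packing needs at least ⌈303/100⌉ = 4 trucks.
So 4 is already optimal.

0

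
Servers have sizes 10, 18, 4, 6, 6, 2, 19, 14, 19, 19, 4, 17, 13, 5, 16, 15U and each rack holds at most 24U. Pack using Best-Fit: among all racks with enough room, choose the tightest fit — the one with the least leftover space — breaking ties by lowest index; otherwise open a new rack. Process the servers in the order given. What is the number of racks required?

10

Put 10U in rack 1; 14U remain.
Put 18U in rack 2; 6U remain.
Put 4U in rack 2; 2U remain.
Put 6U in rack 1; 8U remain.
Put 6U in rack 1; 2U remain.
Put 2U in rack 1; 0U remain.
Put 19U in rack 3; 5U remain.
Put 14U in rack 4; 10U remain.
Put 19U in rack 5; 5U remain.
Put 19U in rack 6; 5U remain.
Put 4U in rack 3; 1U remain.
Put 17U in rack 7; 7U remain.
Put 13U in rack 8; 11U remain.
Put 5U in rack 5; 0U remain.
Put 16U in rack 9; 8U remain.
Put 15U in rack 10; 9U remain.
Final racks: [10,6,6,2] [18,4] [19,4] [14] [19,5] [19] [17] [13] [16] [15].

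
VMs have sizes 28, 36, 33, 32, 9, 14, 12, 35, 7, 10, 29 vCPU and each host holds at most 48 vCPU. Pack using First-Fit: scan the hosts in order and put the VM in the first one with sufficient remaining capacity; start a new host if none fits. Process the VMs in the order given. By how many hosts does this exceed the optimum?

0

First-Fit: [28,9,7] [36,12] [33,14] [32,10] [35] [29] → 6 hosts.
Total size 245 vCPU; any packing needs at least ⌈245/48⌉ = 6 hosts.
So 6 is already optimal.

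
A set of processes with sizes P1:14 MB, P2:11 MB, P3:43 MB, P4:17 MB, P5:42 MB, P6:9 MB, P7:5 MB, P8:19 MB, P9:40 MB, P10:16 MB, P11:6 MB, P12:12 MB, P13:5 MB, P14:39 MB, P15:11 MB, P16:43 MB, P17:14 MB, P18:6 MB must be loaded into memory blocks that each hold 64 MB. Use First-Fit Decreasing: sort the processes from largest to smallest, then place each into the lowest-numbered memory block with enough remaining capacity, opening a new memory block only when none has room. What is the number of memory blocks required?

6 memory blocks

Sorted descending: 43, 43, 42, 40, 39, 19, 17, 16, 14, 14, 12, 11, 11, 9, 6, 6, 5, 5.
memory block 1: place 43 MB, 21 MB left
memory block 2: place 43 MB, 21 MB left
memory block 3: place 42 MB, 22 MB left
memory block 4: place 40 MB, 24 MB left
memory block 5: place 39 MB, 25 MB left
memory block 1: place 19 MB, 2 MB left
memory block 2: place 17 MB, 4 MB left
memory block 3: place 16 MB, 6 MB left
memory block 4: place 14 MB, 10 MB left
memory block 5: place 14 MB, 11 MB left
memory block 6: place 12 MB, 52 MB left
memory block 5: place 11 MB, 0 MB left
memory block 6: place 11 MB, 41 MB left
memory block 4: place 9 MB, 1 MB left
memory block 3: place 6 MB, 0 MB left
memory block 6: place 6 MB, 35 MB left
memory block 6: place 5 MB, 30 MB left
memory block 6: place 5 MB, 25 MB left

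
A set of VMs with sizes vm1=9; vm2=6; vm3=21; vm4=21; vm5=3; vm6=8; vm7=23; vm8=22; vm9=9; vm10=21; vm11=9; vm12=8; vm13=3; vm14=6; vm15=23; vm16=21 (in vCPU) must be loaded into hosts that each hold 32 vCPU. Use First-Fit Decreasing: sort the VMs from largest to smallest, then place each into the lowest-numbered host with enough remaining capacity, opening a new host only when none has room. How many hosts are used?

7 hosts

Sorted descending: 23, 23, 22, 21, 21, 21, 21, 9, 9, 9, 8, 8, 6, 6, 3, 3.
23 vCPU → host 1 (remaining 9 vCPU)
23 vCPU → host 2 (remaining 9 vCPU)
22 vCPU → host 3 (remaining 10 vCPU)
21 vCPU → host 4 (remaining 11 vCPU)
21 vCPU → host 5 (remaining 11 vCPU)
21 vCPU → host 6 (remaining 11 vCPU)
21 vCPU → host 7 (remaining 11 vCPU)
9 vCPU → host 1 (remaining 0 vCPU)
9 vCPU → host 2 (remaining 0 vCPU)
9 vCPU → host 3 (remaining 1 vCPU)
8 vCPU → host 4 (remaining 3 vCPU)
8 vCPU → host 5 (remaining 3 vCPU)
6 vCPU → host 6 (remaining 5 vCPU)
6 vCPU → host 7 (remaining 5 vCPU)
3 vCPU → host 4 (remaining 0 vCPU)
3 vCPU → host 5 (remaining 0 vCPU)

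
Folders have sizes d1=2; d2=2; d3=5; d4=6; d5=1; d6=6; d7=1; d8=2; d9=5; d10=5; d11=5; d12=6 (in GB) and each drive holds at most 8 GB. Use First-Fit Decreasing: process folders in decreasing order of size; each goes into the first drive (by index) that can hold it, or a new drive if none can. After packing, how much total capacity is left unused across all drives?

10

Sorted descending: 6, 6, 6, 5, 5, 5, 5, 2, 2, 2, 1, 1.
Put 6 GB in drive 1; 2 GB remain.
Put 6 GB in drive 2; 2 GB remain.
Put 6 GB in drive 3; 2 GB remain.
Put 5 GB in drive 4; 3 GB remain.
Put 5 GB in drive 5; 3 GB remain.
Put 5 GB in drive 6; 3 GB remain.
Put 5 GB in drive 7; 3 GB remain.
Put 2 GB in drive 1; 0 GB remain.
Put 2 GB in drive 2; 0 GB remain.
Put 2 GB in drive 3; 0 GB remain.
Put 1 GB in drive 4; 2 GB remain.
Put 1 GB in drive 4; 1 GB remain.
7 drives × 8 GB = 56 GB; used 46 GB; unused 10 GB.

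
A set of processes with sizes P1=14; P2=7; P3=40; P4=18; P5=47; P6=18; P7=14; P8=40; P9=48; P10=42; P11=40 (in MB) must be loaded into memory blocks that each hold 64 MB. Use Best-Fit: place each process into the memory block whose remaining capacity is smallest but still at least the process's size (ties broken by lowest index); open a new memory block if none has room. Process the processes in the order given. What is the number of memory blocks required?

7

Put P1 (14 MB) in memory block 1; 50 MB remain.
Put P2 (7 MB) in memory block 1; 43 MB remain.
Put P3 (40 MB) in memory block 1; 3 MB remain.
Put P4 (18 MB) in memory block 2; 46 MB remain.
Put P5 (47 MB) in memory block 3; 17 MB remain.
Put P6 (18 MB) in memory block 2; 28 MB remain.
Put P7 (14 MB) in memory block 3; 3 MB remain.
Put P8 (40 MB) in memory block 4; 24 MB remain.
Put P9 (48 MB) in memory block 5; 16 MB remain.
Put P10 (42 MB) in memory block 6; 22 MB remain.
Put P11 (40 MB) in memory block 7; 24 MB remain.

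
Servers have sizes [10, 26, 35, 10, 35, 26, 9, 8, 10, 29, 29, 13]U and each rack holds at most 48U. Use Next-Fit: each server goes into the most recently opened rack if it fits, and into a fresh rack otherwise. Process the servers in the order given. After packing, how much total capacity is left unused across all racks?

48

rack 1: place 10U, 38U left
rack 1: place 26U, 12U left
rack 2: place 35U, 13U left
rack 2: place 10U, 3U left
rack 3: place 35U, 13U left
rack 4: place 26U, 22U left
rack 4: place 9U, 13U left
rack 4: place 8U, 5U left
rack 5: place 10U, 38U left
rack 5: place 29U, 9U left
rack 6: place 29U, 19U left
rack 6: place 13U, 6U left
6 racks × 48U = 288U; used 240U; unused 48U.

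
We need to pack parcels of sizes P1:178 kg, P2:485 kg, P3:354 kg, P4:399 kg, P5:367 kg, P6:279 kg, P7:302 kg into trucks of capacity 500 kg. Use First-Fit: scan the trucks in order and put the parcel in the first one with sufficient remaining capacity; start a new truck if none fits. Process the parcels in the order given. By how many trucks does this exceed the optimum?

0

First-Fit: [178,279] [485] [354] [399] [367] [302] → 6 trucks.
6 parcels exceed 250 kg (half the capacity), and no two of those can share a truck, so at least 6 trucks are needed.
So 6 is already optimal.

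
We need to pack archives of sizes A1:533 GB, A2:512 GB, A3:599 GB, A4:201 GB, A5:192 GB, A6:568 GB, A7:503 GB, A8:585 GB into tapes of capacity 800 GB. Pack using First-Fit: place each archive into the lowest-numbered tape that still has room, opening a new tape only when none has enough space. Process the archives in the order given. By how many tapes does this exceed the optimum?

0

First-Fit: [533,201] [512,192] [599] [568] [503] [585] → 6 tapes.
6 archives exceed 400 GB (half the capacity), and no two of those can share a tape, so at least 6 tapes are needed.
So 6 is already optimal.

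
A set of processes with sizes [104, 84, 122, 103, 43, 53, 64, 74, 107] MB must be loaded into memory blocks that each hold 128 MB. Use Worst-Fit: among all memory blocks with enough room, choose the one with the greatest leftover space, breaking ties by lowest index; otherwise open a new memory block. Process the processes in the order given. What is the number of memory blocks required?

7

104 MB → memory block 1 (remaining 24 MB)
84 MB → memory block 2 (remaining 44 MB)
122 MB → memory block 3 (remaining 6 MB)
103 MB → memory block 4 (remaining 25 MB)
43 MB → memory block 2 (remaining 1 MB)
53 MB → memory block 5 (remaining 75 MB)
64 MB → memory block 5 (remaining 11 MB)
74 MB → memory block 6 (remaining 54 MB)
107 MB → memory block 7 (remaining 21 MB)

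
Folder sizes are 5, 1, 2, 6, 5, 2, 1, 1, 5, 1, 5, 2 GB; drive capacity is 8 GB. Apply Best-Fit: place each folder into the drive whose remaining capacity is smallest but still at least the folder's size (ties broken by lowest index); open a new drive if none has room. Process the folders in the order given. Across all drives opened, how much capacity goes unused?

Put 5 GB in drive 1; 3 GB remain.
Put 1 GB in drive 1; 2 GB remain.
Put 2 GB in drive 1; 0 GB remain.
Put 6 GB in drive 2; 2 GB remain.
Put 5 GB in drive 3; 3 GB remain.
Put 2 GB in drive 2; 0 GB remain.
Put 1 GB in drive 3; 2 GB remain.
Put 1 GB in drive 3; 1 GB remain.
Put 5 GB in drive 4; 3 GB remain.
Put 1 GB in drive 3; 0 GB remain.
Put 5 GB in drive 5; 3 GB remain.
Put 2 GB in drive 4; 1 GB remain.
5 drives × 8 GB = 40 GB; used 36 GB; unused 4 GB.

4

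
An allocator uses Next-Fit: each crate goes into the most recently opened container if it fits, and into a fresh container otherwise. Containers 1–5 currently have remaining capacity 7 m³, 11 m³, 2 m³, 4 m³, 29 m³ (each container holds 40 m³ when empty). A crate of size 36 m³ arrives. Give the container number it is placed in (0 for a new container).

Next-Fit only looks at container 5, which has 29 m³ free.
36 m³ does not fit, so a new container is opened.

0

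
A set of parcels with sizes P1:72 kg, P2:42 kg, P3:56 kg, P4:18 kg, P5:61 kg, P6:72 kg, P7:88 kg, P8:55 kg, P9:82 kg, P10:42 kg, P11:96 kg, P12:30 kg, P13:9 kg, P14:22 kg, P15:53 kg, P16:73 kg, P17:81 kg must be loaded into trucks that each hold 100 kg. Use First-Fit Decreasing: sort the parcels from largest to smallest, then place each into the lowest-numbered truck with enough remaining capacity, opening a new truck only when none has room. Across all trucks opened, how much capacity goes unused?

148

Sorted descending: 96, 88, 82, 81, 73, 72, 72, 61, 56, 55, 53, 42, 42, 30, 22, 18, 9.
truck 1: place 96 kg, 4 kg left
truck 2: place 88 kg, 12 kg left
truck 3: place 82 kg, 18 kg left
truck 4: place 81 kg, 19 kg left
truck 5: place 73 kg, 27 kg left
truck 6: place 72 kg, 28 kg left
truck 7: place 72 kg, 28 kg left
truck 8: place 61 kg, 39 kg left
truck 9: place 56 kg, 44 kg left
truck 10: place 55 kg, 45 kg left
truck 11: place 53 kg, 47 kg left
truck 9: place 42 kg, 2 kg left
truck 10: place 42 kg, 3 kg left
truck 8: place 30 kg, 9 kg left
truck 5: place 22 kg, 5 kg left
truck 3: place 18 kg, 0 kg left
truck 2: place 9 kg, 3 kg left
11 trucks × 100 kg = 1100 kg; used 952 kg; unused 148 kg.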